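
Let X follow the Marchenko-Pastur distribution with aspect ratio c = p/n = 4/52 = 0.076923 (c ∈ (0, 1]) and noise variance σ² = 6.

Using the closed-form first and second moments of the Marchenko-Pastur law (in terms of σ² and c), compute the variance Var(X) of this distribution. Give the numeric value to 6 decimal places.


Recall the MP moments m_1 = E[X] = σ² and m_2 = E[X²] = σ⁴ (1 + c).
m_1 = E[X] = σ² = 6, so m_1² = 36.
m_2 = E[X²] = σ⁴ (1 + c) = 36 · (1 + 0.076923) = 36 · 1.076923 = 38.769231.
(Note m_2 − m_1² simplifies to c · σ⁴ = 0.076923 · 36.)

Var(X) = m_2 − m_1² = 38.769231 − 36 = 2.769231.


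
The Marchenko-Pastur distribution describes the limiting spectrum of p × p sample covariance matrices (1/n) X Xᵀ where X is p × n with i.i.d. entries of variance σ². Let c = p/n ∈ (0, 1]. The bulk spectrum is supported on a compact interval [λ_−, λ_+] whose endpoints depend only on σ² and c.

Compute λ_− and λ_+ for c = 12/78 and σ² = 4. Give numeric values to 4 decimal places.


c = 12/78 = 0.153846; √c = 0.392232.
λ_− = σ² (1 − √c)² = 4 · (1 − 0.392232)² = 4 · (0.607768)² = 1.477526.
λ_+ = σ² (1 + √c)² = 4 · (1 + 0.392232)² = 4 · (1.392232)² = 7.753243.

Rounded to 4 decimal places: λ_− ≈ 1.4775, λ_+ ≈ 7.7532.


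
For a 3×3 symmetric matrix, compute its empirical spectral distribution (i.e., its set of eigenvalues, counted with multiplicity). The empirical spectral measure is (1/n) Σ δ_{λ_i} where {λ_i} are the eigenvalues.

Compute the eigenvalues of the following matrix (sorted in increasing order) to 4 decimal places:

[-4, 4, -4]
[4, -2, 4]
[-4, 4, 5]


Since M is real symmetric, all three eigenvalues are real; they are the roots of det(λI − M) = λ³ − (tr M) λ² + s λ − det M, where s is the sum of the principal 2×2 minors.
tr M = -4 + (-2) + 5 = -1.
s = ((-4)·(-2) − 4²) + ((-4)·5 − (-4)²) + ((-2)·5 − 4²) = -8 + (-36) + (-26) = -70.
det M (expand along row 1) = (-4)·(-26) − 4·36 + (-4)·8 = -72.
Characteristic polynomial: λ³ + λ² − 70λ + 72 = 0.
Substitute λ = y + (tr M)/3 = y − 0.333333 to remove the quadratic term: y³ + p·y + q = 0 with p = s − (tr M)²/3 = -70.333333 and q = −2(tr M)³/27 + (tr M)·s/3 − det M = 95.407407.
Three real roots ⇒ use the trigonometric (Viète) form: r = 2√(−p/3) = 9.683893, φ = arccos(3q/(p·r)) = arccos(-0.420235) = 2.004501 rad.
y_k = r·cos(φ/3 − 2πk/3) for k = 0, 1, 2 gives y = 7.601456, 1.395110, -8.996566.
λ_k = y_k − 0.333333 gives λ = 7.2681, 1.0618, -9.3299 (check: the sum is -1.0000 = tr M).

Eigenvalues sorted in increasing order: [-9.3299, 1.0618, 7.2681].


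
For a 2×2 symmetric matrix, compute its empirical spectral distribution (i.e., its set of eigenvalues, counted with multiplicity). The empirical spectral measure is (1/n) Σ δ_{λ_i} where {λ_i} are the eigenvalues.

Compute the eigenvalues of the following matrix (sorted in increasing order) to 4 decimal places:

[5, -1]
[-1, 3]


Since M is real symmetric, both eigenvalues are real; they are the roots of det(λI − M) = λ² − (tr M) λ + det M.
tr M = 5 + 3 = 8.
det M = 5·3 − (-1)² = 15 − 1 = 14.
Characteristic polynomial: λ² − 8λ + 14 = 0.
Discriminant Δ = (tr M)² − 4·det M = 64 − 56 = 8; √Δ = 2.828427.
λ = (tr M ± √Δ)/2 = (8 ± 2.828427)/2, giving (tr M − √Δ)/2 = 2.5858 and (tr M + √Δ)/2 = 5.4142.

Eigenvalues sorted in increasing order: [2.5858, 5.4142].


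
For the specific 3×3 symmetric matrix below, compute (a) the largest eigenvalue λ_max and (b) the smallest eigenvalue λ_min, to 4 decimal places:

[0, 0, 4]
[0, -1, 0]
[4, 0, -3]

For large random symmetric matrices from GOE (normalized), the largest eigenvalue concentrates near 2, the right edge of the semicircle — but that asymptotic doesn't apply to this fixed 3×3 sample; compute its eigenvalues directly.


Since M is real symmetric, all three eigenvalues are real; they are the roots of det(λI − M) = λ³ − (tr M) λ² + s λ − det M, where s is the sum of the principal 2×2 minors.
tr M = 0 + (-1) + (-3) = -4.
s = (0·(-1) − 0²) + (0·(-3) − 4²) + ((-1)·(-3) − 0²) = 0 + (-16) + 3 = -13.
det M (expand along row 1) = 0·3 − 0·0 + 4·4 = 16.
Characteristic polynomial: λ³ + 4λ² − 13λ − 16 = 0.
Substitute λ = y + (tr M)/3 = y − 1.333333 to remove the quadratic term: y³ + p·y + q = 0 with p = s − (tr M)²/3 = -18.333333 and q = −2(tr M)³/27 + (tr M)·s/3 − det M = 6.074074.
Three real roots ⇒ use the trigonometric (Viète) form: r = 2√(−p/3) = 4.944132, φ = arccos(3q/(p·r)) = arccos(-0.201034) = 1.773210 rad.
y_k = r·cos(φ/3 − 2πk/3) for k = 0, 1, 2 gives y = 4.105335, 0.333333, -4.438669.
λ_k = y_k − 1.333333 gives λ = 2.7720, -1.0000, -5.7720 (check: the sum is -4.0000 = tr M).

Hence λ_max = 2.7720 and λ_min = -5.7720.


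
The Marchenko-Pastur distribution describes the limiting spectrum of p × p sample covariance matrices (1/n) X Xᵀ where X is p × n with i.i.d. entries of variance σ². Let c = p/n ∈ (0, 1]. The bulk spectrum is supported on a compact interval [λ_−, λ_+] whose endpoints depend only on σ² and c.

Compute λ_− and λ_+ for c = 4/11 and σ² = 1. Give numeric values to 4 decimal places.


c = 4/11 = 0.363636; √c = 0.603023.
λ_− = σ² (1 − √c)² = 1 · (1 − 0.603023)² = 1 · (0.396977)² = 0.157591.
λ_+ = σ² (1 + √c)² = 1 · (1 + 0.603023)² = 1 · (1.603023)² = 2.569682.

Rounded to 4 decimal places: λ_− ≈ 0.1576, λ_+ ≈ 2.5697.


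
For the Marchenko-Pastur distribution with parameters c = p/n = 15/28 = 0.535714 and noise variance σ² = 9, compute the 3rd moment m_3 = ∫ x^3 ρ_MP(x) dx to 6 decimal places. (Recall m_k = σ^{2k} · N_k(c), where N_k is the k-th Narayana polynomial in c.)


E[X³] = σ⁶ (1 + 3c + c²) (third MP moment). With σ² = 9 (so σ⁶ = 729) and c = 15/28 = 0.535714: E[X³] = 729 · (1 + 3·0.535714 + (0.535714)²) = 729 · 2.894133.

So E[X^3] = 2109.822704.


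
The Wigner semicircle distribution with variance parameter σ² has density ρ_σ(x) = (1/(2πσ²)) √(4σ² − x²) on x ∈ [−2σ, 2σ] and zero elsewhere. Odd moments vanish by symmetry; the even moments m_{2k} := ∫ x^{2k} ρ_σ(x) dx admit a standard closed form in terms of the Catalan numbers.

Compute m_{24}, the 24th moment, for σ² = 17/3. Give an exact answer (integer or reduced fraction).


By the scaled semicircle moment identity, m_{2k} = σ^{2k} · C_k with k = 12.
C_12 = (1/(k+1)) · C(2k, k) = (1/13) · C(24, 12) = (1/13) · 2704156 = 208012.
σ^{2k} = (σ²)^k = (17/3)^12 = 582622237229761/531441.

Therefore m_{24} = σ^{24} · C_12 = (582622237229761/531441) · 208012 = 121192416810637045132/531441.


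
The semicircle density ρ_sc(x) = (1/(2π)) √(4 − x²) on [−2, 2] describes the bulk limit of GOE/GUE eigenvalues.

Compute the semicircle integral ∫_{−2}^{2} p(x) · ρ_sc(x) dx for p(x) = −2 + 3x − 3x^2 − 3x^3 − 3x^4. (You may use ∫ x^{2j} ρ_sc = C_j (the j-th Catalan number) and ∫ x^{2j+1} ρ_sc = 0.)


Write p(x) = Σ a_i x^i, split into monomials and integrate each against ρ_sc separately.
Using ∫ x^{2j} ρ_sc = C_j = (1/(j+1)) C(2j, j) (Catalan numbers) and ∫ x^{2j+1} ρ_sc = 0 (odd monomials vanish by symmetry):
  i = 0 (even): a_0 · C_{0} = -2 · 1 = -2
  i = 1 (odd): ∫ x^1 ρ_sc = 0 (vanishes)
  i = 2 (even): a_2 · C_{1} = -3 · 1 = -3
  i = 3 (odd): ∫ x^3 ρ_sc = 0 (vanishes)
  i = 4 (even): a_4 · C_{2} = -3 · 2 = -6

Summing the contributions: ∫_{−2}^{2} p(x) ρ_sc(x) dx = (-2) + (-3) + (-6) = -11.


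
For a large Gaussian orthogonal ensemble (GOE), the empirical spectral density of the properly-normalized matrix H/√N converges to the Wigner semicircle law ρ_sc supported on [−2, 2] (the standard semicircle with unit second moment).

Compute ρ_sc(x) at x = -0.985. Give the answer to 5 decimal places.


ρ_sc(x) = (1/(2π)) √(4 − x²). With x = -0.985:
  4 − x² = 4 − (-0.985)² = 4 − 0.970225 = 3.029775.
  √(4 − x²) = 1.740625.
  1/(2π) = 0.159155.
  ρ_sc(-0.985) = 0.159155 · 1.740625 = 0.277029.

Rounded to 5 decimal places: ρ_sc(-0.985) ≈ 0.27703.


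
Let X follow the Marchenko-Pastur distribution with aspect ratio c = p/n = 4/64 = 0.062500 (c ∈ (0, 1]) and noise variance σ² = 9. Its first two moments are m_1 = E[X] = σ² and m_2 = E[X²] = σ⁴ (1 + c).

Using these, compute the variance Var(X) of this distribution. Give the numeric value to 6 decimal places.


m_1 = E[X] = σ² = 9, so m_1² = 81.
m_2 = E[X²] = σ⁴ (1 + c) = 81 · (1 + 0.062500) = 81 · 1.062500 = 86.062500.
(Note m_2 − m_1² simplifies to c · σ⁴ = 0.062500 · 81.)

Var(X) = m_2 − m_1² = 86.062500 − 81 = 5.062500.


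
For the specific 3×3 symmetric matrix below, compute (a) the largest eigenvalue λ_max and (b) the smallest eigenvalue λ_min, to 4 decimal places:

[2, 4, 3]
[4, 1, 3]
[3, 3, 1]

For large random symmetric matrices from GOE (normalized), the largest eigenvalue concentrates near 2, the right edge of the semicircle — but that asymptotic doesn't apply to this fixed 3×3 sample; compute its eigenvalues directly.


Since M is real symmetric, all three eigenvalues are real; they are the roots of det(λI − M) = λ³ − (tr M) λ² + s λ − det M, where s is the sum of the principal 2×2 minors.
tr M = 2 + 1 + 1 = 4.
s = (2·1 − 4²) + (2·1 − 3²) + (1·1 − 3²) = -14 + (-7) + (-8) = -29.
det M (expand along row 1) = 2·(-8) − 4·(-5) + 3·9 = 31.
Characteristic polynomial: λ³ − 4λ² − 29λ − 31 = 0.
Substitute λ = y + (tr M)/3 = y + 1.333333 to remove the quadratic term: y³ + p·y + q = 0 with p = s − (tr M)²/3 = -34.333333 and q = −2(tr M)³/27 + (tr M)·s/3 − det M = -74.407407.
Three real roots ⇒ use the trigonometric (Viète) form: r = 2√(−p/3) = 6.765928, φ = arccos(3q/(p·r)) = arccos(0.960935) = 0.280435 rad.
y_k = r·cos(φ/3 − 2πk/3) for k = 0, 1, 2 gives y = 6.736388, -2.821259, -3.915129.
λ_k = y_k + 1.333333 gives λ = 8.0697, -1.4879, -2.5818 (check: the sum is 4.0000 = tr M).

Hence λ_max = 8.0697 and λ_min = -2.5818.


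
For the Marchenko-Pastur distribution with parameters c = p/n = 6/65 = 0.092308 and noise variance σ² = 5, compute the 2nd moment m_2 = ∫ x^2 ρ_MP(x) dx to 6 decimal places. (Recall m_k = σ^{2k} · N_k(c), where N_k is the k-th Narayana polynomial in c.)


E[X²] = σ⁴ (1 + c) (second MP moment). With σ² = 5 (so σ⁴ = 25) and c = 6/65 = 0.092308: E[X²] = 25 · (1 + 0.092308) = 25 · 1.092308.

So E[X^2] = 27.307692.


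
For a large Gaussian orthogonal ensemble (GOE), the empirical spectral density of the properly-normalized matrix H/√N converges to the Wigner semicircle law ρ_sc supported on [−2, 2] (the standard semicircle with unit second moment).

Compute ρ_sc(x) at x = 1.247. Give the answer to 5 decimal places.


ρ_sc(x) = (1/(2π)) √(4 − x²). With x = 1.247:
  4 − x² = 4 − (1.247)² = 4 − 1.555009 = 2.444991.
  √(4 − x²) = 1.563647.
  1/(2π) = 0.159155.
  ρ_sc(1.247) = 0.159155 · 1.563647 = 0.248862.

Rounded to 5 decimal places: ρ_sc(1.247) ≈ 0.24886.


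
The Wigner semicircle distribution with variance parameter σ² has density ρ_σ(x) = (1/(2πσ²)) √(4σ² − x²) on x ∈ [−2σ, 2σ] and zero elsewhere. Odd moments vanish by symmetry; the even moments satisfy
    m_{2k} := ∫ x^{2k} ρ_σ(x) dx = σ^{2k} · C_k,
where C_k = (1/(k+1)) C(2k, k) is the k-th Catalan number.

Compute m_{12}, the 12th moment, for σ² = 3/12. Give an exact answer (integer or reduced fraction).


By the scaled semicircle moment identity, m_{2k} = σ^{2k} · C_k with k = 6.
C_6 = (1/(k+1)) · C(2k, k) = (1/7) · C(12, 6) = (1/7) · 924 = 132.
σ^{2k} = (σ²)^k = (3/12)^6 = 1/4096.

Therefore m_{12} = σ^{12} · C_6 = (1/4096) · 132 = 33/1024.


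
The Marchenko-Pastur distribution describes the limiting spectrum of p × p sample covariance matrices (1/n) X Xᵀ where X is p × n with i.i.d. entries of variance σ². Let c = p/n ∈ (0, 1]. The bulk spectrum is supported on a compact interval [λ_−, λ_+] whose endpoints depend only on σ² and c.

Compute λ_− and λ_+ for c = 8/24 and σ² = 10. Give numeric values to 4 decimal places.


c = 8/24 = 0.333333; √c = 0.577350.
λ_− = σ² (1 − √c)² = 10 · (1 − 0.577350)² = 10 · (0.422650)² = 1.786328.
λ_+ = σ² (1 + √c)² = 10 · (1 + 0.577350)² = 10 · (1.577350)² = 24.880339.

Rounded to 4 decimal places: λ_− ≈ 1.7863, λ_+ ≈ 24.8803.


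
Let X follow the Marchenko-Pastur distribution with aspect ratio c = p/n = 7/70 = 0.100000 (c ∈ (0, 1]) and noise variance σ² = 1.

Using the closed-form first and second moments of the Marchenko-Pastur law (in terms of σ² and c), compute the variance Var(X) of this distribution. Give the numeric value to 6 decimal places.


Recall the MP moments m_1 = E[X] = σ² and m_2 = E[X²] = σ⁴ (1 + c).
m_1 = E[X] = σ² = 1, so m_1² = 1.
m_2 = E[X²] = σ⁴ (1 + c) = 1 · (1 + 0.100000) = 1 · 1.100000 = 1.100000.
(Note m_2 − m_1² simplifies to c · σ⁴ = 0.100000 · 1.)

Var(X) = m_2 − m_1² = 1.100000 − 1 = 0.100000.


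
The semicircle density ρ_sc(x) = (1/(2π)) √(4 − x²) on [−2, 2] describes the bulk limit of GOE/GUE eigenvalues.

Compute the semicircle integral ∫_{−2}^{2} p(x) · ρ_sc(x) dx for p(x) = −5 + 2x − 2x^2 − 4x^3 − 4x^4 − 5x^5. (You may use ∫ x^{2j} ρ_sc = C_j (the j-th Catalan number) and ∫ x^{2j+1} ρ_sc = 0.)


Write p(x) = Σ a_i x^i, split into monomials and integrate each against ρ_sc separately.
Using ∫ x^{2j} ρ_sc = C_j = (1/(j+1)) C(2j, j) (Catalan numbers) and ∫ x^{2j+1} ρ_sc = 0 (odd monomials vanish by symmetry):
  i = 0 (even): a_0 · C_{0} = -5 · 1 = -5
  i = 1 (odd): ∫ x^1 ρ_sc = 0 (vanishes)
  i = 2 (even): a_2 · C_{1} = -2 · 1 = -2
  i = 3 (odd): ∫ x^3 ρ_sc = 0 (vanishes)
  i = 4 (even): a_4 · C_{2} = -4 · 2 = -8
  i = 5 (odd): ∫ x^5 ρ_sc = 0 (vanishes)

Summing the contributions: ∫_{−2}^{2} p(x) ρ_sc(x) dx = (-5) + (-2) + (-8) = -15.


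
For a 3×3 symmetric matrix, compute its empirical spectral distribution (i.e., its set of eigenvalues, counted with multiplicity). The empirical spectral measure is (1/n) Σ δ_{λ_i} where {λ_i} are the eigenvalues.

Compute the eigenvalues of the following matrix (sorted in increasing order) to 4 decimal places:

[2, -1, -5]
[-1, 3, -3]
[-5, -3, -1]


Since M is real symmetric, all three eigenvalues are real; they are the roots of det(λI − M) = λ³ − (tr M) λ² + s λ − det M, where s is the sum of the principal 2×2 minors.
tr M = 2 + 3 + (-1) = 4.
s = (2·3 − (-1)²) + (2·(-1) − (-5)²) + (3·(-1) − (-3)²) = 5 + (-27) + (-12) = -34.
det M (expand along row 1) = 2·(-12) − (-1)·(-14) + (-5)·18 = -128.
Characteristic polynomial: λ³ − 4λ² − 34λ + 128 = 0.
Substitute λ = y + (tr M)/3 = y + 1.333333 to remove the quadratic term: y³ + p·y + q = 0 with p = s − (tr M)²/3 = -39.333333 and q = −2(tr M)³/27 + (tr M)·s/3 − det M = 77.925926.
Three real roots ⇒ use the trigonometric (Viète) form: r = 2√(−p/3) = 7.241854, φ = arccos(3q/(p·r)) = arccos(-0.820716) = 2.533459 rad.
y_k = r·cos(φ/3 − 2πk/3) for k = 0, 1, 2 gives y = 4.809427, 2.284145, -7.093572.
λ_k = y_k + 1.333333 gives λ = 6.1428, 3.6175, -5.7602 (check: the sum is 4.0000 = tr M).

Eigenvalues sorted in increasing order: [-5.7602, 3.6175, 6.1428].


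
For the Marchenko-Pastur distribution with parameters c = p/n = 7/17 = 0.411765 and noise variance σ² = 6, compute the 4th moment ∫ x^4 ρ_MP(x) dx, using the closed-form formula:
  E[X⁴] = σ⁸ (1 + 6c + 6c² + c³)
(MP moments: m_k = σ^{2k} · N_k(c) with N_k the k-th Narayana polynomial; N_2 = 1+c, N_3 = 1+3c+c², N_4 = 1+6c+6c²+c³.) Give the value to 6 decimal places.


E[X⁴] = σ⁸ (1 + 6c + 6c² + c³) (fourth MP moment). With σ² = 6 (so σ⁸ = 1296) and c = 7/17 = 0.411765: E[X⁴] = 1296 · (1 + 6·0.411765 + 6·(0.411765)² + (0.411765)³) = 1296 · 4.557704.

So E[X^4] = 5906.784449.


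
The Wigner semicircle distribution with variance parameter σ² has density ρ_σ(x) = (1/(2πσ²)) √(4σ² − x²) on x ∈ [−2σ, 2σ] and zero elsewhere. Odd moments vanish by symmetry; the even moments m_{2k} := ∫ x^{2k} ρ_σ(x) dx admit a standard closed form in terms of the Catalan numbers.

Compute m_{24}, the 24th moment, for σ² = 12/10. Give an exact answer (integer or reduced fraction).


By the scaled semicircle moment identity, m_{2k} = σ^{2k} · C_k with k = 12.
C_12 = (1/(k+1)) · C(2k, k) = (1/13) · C(24, 12) = (1/13) · 2704156 = 208012.
σ^{2k} = (σ²)^k = (12/10)^12 = 2176782336/244140625.

Therefore m_{24} = σ^{24} · C_12 = (2176782336/244140625) · 208012 = 452796847276032/244140625.


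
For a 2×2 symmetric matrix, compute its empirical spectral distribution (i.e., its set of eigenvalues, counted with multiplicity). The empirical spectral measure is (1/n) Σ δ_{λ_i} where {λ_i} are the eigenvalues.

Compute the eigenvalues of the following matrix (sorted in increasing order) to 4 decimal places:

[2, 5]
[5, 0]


Since M is real symmetric, both eigenvalues are real; they are the roots of det(λI − M) = λ² − (tr M) λ + det M.
tr M = 2 + 0 = 2.
det M = 2·0 − 5² = 0 − 25 = -25.
Characteristic polynomial: λ² − 2λ − 25 = 0.
Discriminant Δ = (tr M)² − 4·det M = 4 − (-100) = 104; √Δ = 10.198039.
λ = (tr M ± √Δ)/2 = (2 ± 10.198039)/2, giving (tr M − √Δ)/2 = -4.0990 and (tr M + √Δ)/2 = 6.0990.

Eigenvalues sorted in increasing order: [-4.0990, 6.0990].


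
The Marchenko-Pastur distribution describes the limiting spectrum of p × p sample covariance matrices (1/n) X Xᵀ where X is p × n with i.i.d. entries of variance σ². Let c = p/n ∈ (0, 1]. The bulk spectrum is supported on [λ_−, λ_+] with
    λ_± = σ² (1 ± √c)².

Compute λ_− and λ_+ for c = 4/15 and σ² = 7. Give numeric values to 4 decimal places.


c = 4/15 = 0.266667; √c = 0.516398.
λ_− = σ² (1 − √c)² = 7 · (1 − 0.516398)² = 7 · (0.483602)² = 1.637098.
λ_+ = σ² (1 + √c)² = 7 · (1 + 0.516398)² = 7 · (1.516398)² = 16.096236.

Rounded to 4 decimal places: λ_− ≈ 1.6371, λ_+ ≈ 16.0962.


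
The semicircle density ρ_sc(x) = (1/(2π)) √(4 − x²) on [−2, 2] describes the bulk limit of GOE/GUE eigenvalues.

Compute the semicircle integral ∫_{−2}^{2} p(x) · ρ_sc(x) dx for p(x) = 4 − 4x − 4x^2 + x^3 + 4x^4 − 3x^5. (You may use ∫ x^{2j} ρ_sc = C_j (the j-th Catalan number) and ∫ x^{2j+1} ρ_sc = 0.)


Write p(x) = Σ a_i x^i, split into monomials and integrate each against ρ_sc separately.
Using ∫ x^{2j} ρ_sc = C_j = (1/(j+1)) C(2j, j) (Catalan numbers) and ∫ x^{2j+1} ρ_sc = 0 (odd monomials vanish by symmetry):
  i = 0 (even): a_0 · C_{0} = 4 · 1 = 4
  i = 1 (odd): ∫ x^1 ρ_sc = 0 (vanishes)
  i = 2 (even): a_2 · C_{1} = -4 · 1 = -4
  i = 3 (odd): ∫ x^3 ρ_sc = 0 (vanishes)
  i = 4 (even): a_4 · C_{2} = 4 · 2 = 8
  i = 5 (odd): ∫ x^5 ρ_sc = 0 (vanishes)

Summing the contributions: ∫_{−2}^{2} p(x) ρ_sc(x) dx = 4 + (-4) + 8 = 8.


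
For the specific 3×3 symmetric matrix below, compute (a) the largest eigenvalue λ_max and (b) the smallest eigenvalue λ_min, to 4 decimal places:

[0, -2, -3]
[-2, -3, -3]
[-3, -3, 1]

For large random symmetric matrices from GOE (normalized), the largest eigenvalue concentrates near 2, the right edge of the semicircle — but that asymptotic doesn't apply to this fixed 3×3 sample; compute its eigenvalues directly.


Since M is real symmetric, all three eigenvalues are real; they are the roots of det(λI − M) = λ³ − (tr M) λ² + s λ − det M, where s is the sum of the principal 2×2 minors.
tr M = 0 + (-3) + 1 = -2.
s = (0·(-3) − (-2)²) + (0·1 − (-3)²) + ((-3)·1 − (-3)²) = -4 + (-9) + (-12) = -25.
det M (expand along row 1) = 0·(-12) − (-2)·(-11) + (-3)·(-3) = -13.
Characteristic polynomial: λ³ + 2λ² − 25λ + 13 = 0.
Substitute λ = y + (tr M)/3 = y − 0.666667 to remove the quadratic term: y³ + p·y + q = 0 with p = s − (tr M)²/3 = -26.333333 and q = −2(tr M)³/27 + (tr M)·s/3 − det M = 30.259259.
Three real roots ⇒ use the trigonometric (Viète) form: r = 2√(−p/3) = 5.925463, φ = arccos(3q/(p·r)) = arccos(-0.581770) = 2.191700 rad.
y_k = r·cos(φ/3 − 2πk/3) for k = 0, 1, 2 gives y = 4.413264, 1.217643, -5.630907.
λ_k = y_k − 0.666667 gives λ = 3.7466, 0.5510, -6.2976 (check: the sum is -2.0000 = tr M).

Hence λ_max = 3.7466 and λ_min = -6.2976.


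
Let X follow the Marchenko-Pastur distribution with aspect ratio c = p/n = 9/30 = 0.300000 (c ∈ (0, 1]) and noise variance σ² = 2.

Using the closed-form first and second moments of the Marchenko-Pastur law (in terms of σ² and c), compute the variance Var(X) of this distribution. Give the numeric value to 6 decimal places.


Recall the MP moments m_1 = E[X] = σ² and m_2 = E[X²] = σ⁴ (1 + c).
m_1 = E[X] = σ² = 2, so m_1² = 4.
m_2 = E[X²] = σ⁴ (1 + c) = 4 · (1 + 0.300000) = 4 · 1.300000 = 5.200000.
(Note m_2 − m_1² simplifies to c · σ⁴ = 0.300000 · 4.)

Var(X) = m_2 − m_1² = 5.200000 − 4 = 1.200000.


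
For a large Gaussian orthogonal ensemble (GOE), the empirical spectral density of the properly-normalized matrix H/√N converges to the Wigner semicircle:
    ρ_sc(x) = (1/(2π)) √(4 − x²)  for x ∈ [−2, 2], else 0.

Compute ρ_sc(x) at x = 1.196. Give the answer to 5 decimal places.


ρ_sc(x) = (1/(2π)) √(4 − x²). With x = 1.196:
  4 − x² = 4 − (1.196)² = 4 − 1.430416 = 2.569584.
  √(4 − x²) = 1.602992.
  1/(2π) = 0.159155.
  ρ_sc(1.196) = 0.159155 · 1.602992 = 0.255124.

Rounded to 5 decimal places: ρ_sc(1.196) ≈ 0.25512.


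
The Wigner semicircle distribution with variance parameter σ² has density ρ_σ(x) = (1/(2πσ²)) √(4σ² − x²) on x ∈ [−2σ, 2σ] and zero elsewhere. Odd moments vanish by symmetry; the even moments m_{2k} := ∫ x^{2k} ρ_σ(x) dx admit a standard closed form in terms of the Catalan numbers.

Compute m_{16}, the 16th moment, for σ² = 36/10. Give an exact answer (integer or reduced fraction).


By the scaled semicircle moment identity, m_{2k} = σ^{2k} · C_k with k = 8.
C_8 = (1/(k+1)) · C(2k, k) = (1/9) · C(16, 8) = (1/9) · 12870 = 1430.
σ^{2k} = (σ²)^k = (36/10)^8 = 11019960576/390625.

Therefore m_{16} = σ^{16} · C_8 = (11019960576/390625) · 1430 = 3151708724736/78125.


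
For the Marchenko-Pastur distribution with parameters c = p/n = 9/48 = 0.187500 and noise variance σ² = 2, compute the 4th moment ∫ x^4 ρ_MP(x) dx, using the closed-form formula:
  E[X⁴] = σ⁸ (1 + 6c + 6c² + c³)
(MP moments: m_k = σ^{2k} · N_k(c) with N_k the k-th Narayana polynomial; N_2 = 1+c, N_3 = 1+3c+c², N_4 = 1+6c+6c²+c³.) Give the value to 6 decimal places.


E[X⁴] = σ⁸ (1 + 6c + 6c² + c³) (fourth MP moment). With σ² = 2 (so σ⁸ = 16) and c = 9/48 = 0.187500: E[X⁴] = 16 · (1 + 6·0.187500 + 6·(0.187500)² + (0.187500)³) = 16 · 2.342529.

So E[X^4] = 37.480469.


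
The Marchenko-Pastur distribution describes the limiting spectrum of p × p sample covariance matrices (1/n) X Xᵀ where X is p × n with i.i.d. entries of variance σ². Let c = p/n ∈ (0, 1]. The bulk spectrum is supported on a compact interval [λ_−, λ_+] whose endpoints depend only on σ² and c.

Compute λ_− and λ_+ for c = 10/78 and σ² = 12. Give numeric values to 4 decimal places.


c = 10/78 = 0.128205; √c = 0.358057.
λ_− = σ² (1 − √c)² = 12 · (1 − 0.358057)² = 12 · (0.641943)² = 4.945083.
λ_+ = σ² (1 + √c)² = 12 · (1 + 0.358057)² = 12 · (1.358057)² = 22.131840.

Rounded to 4 decimal places: λ_− ≈ 4.9451, λ_+ ≈ 22.1318.


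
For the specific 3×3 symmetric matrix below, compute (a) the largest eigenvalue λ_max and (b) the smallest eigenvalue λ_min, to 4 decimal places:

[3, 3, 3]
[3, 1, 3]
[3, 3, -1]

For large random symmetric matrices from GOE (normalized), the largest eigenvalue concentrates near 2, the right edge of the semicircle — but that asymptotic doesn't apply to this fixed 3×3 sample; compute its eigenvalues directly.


Since M is real symmetric, all three eigenvalues are real; they are the roots of det(λI − M) = λ³ − (tr M) λ² + s λ − det M, where s is the sum of the principal 2×2 minors.
tr M = 3 + 1 + (-1) = 3.
s = (3·1 − 3²) + (3·(-1) − 3²) + (1·(-1) − 3²) = -6 + (-12) + (-10) = -28.
det M (expand along row 1) = 3·(-10) − 3·(-12) + 3·6 = 24.
Characteristic polynomial: λ³ − 3λ² − 28λ − 24 = 0.
Substitute λ = y + (tr M)/3 = y + 1.000000 to remove the quadratic term: y³ + p·y + q = 0 with p = s − (tr M)²/3 = -31.000000 and q = −2(tr M)³/27 + (tr M)·s/3 − det M = -54.000000.
Three real roots ⇒ use the trigonometric (Viète) form: r = 2√(−p/3) = 6.429101, φ = arccos(3q/(p·r)) = arccos(0.812836) = 0.621791 rad.
y_k = r·cos(φ/3 − 2πk/3) for k = 0, 1, 2 gives y = 6.291503, -2.000000, -4.291503.
λ_k = y_k + 1.000000 gives λ = 7.2915, -1.0000, -3.2915 (check: the sum is 3.0000 = tr M).

Hence λ_max = 7.2915 and λ_min = -3.2915.


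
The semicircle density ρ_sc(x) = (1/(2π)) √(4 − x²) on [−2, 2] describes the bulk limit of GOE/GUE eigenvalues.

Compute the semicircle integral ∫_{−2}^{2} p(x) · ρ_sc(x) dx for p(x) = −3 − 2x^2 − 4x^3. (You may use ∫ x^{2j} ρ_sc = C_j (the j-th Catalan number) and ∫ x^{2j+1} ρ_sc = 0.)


Write p(x) = Σ a_i x^i, split into monomials and integrate each against ρ_sc separately.
Using ∫ x^{2j} ρ_sc = C_j = (1/(j+1)) C(2j, j) (Catalan numbers) and ∫ x^{2j+1} ρ_sc = 0 (odd monomials vanish by symmetry):
  i = 0 (even): a_0 · C_{0} = -3 · 1 = -3
  i = 2 (even): a_2 · C_{1} = -2 · 1 = -2
  i = 3 (odd): ∫ x^3 ρ_sc = 0 (vanishes)

Summing the contributions: ∫_{−2}^{2} p(x) ρ_sc(x) dx = (-3) + (-2) = -5.


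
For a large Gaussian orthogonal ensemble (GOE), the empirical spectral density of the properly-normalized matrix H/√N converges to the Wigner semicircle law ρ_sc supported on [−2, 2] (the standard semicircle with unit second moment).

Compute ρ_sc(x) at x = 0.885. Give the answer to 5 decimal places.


ρ_sc(x) = (1/(2π)) √(4 − x²). With x = 0.885:
  4 − x² = 4 − (0.885)² = 4 − 0.783225 = 3.216775.
  √(4 − x²) = 1.793537.
  1/(2π) = 0.159155.
  ρ_sc(0.885) = 0.159155 · 1.793537 = 0.285450.

Rounded to 5 decimal places: ρ_sc(0.885) ≈ 0.28545.


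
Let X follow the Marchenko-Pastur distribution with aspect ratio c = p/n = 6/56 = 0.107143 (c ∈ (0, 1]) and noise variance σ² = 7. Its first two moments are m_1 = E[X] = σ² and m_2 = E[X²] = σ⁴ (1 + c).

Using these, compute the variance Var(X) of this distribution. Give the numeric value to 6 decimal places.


m_1 = E[X] = σ² = 7, so m_1² = 49.
m_2 = E[X²] = σ⁴ (1 + c) = 49 · (1 + 0.107143) = 49 · 1.107143 = 54.250000.
(Note m_2 − m_1² simplifies to c · σ⁴ = 0.107143 · 49.)

Var(X) = m_2 − m_1² = 54.250000 − 49 = 5.250000.


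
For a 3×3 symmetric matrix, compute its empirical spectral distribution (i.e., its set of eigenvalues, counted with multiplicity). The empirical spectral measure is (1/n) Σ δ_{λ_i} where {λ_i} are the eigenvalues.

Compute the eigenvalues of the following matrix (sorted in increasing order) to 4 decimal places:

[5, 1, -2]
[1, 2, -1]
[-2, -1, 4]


Since M is real symmetric, all three eigenvalues are real; they are the roots of det(λI − M) = λ³ − (tr M) λ² + s λ − det M, where s is the sum of the principal 2×2 minors.
tr M = 5 + 2 + 4 = 11.
s = (5·2 − 1²) + (5·4 − (-2)²) + (2·4 − (-1)²) = 9 + 16 + 7 = 32.
det M (expand along row 1) = 5·7 − 1·2 + (-2)·3 = 27.
Characteristic polynomial: λ³ − 11λ² + 32λ − 27 = 0.
Substitute λ = y + (tr M)/3 = y + 3.666667 to remove the quadratic term: y³ + p·y + q = 0 with p = s − (tr M)²/3 = -8.333333 and q = −2(tr M)³/27 + (tr M)·s/3 − det M = -8.259259.
Three real roots ⇒ use the trigonometric (Viète) form: r = 2√(−p/3) = 3.333333, φ = arccos(3q/(p·r)) = arccos(0.892000) = 0.469046 rad.
y_k = r·cos(φ/3 − 2πk/3) for k = 0, 1, 2 gives y = 3.292675, -1.196834, -2.095840.
λ_k = y_k + 3.666667 gives λ = 6.9593, 2.4698, 1.5708 (check: the sum is 11.0000 = tr M).

Eigenvalues sorted in increasing order: [1.5708, 2.4698, 6.9593].


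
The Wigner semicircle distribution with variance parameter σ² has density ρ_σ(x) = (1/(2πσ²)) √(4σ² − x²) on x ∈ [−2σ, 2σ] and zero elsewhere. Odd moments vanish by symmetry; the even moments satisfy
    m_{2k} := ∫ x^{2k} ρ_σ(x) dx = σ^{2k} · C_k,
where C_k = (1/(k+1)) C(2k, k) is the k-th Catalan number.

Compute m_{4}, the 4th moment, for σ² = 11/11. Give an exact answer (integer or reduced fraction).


By the scaled semicircle moment identity, m_{2k} = σ^{2k} · C_k with k = 2.
C_2 = (1/(k+1)) · C(2k, k) = (1/3) · C(4, 2) = (1/3) · 6 = 2.
σ^{2k} = (σ²)^k = (11/11)^2 = 1.

Therefore m_{4} = σ^{4} · C_2 = 1 · 2 = 2.


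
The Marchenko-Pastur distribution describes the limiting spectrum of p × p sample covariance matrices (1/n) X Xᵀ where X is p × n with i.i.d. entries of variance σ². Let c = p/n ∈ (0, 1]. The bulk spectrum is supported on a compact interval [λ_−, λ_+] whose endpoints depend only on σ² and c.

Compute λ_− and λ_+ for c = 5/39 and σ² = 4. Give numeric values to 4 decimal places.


c = 5/39 = 0.128205; √c = 0.358057.
λ_− = σ² (1 − √c)² = 4 · (1 − 0.358057)² = 4 · (0.641943)² = 1.648361.
λ_+ = σ² (1 + √c)² = 4 · (1 + 0.358057)² = 4 · (1.358057)² = 7.377280.

Rounded to 4 decimal places: λ_− ≈ 1.6484, λ_+ ≈ 7.3773.


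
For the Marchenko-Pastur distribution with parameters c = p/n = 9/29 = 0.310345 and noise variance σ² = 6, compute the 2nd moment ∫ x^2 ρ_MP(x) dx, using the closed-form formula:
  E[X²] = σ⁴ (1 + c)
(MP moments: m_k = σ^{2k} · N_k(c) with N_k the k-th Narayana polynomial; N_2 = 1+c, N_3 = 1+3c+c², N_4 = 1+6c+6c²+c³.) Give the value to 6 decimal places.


E[X²] = σ⁴ (1 + c) (second MP moment). With σ² = 6 (so σ⁴ = 36) and c = 9/29 = 0.310345: E[X²] = 36 · (1 + 0.310345) = 36 · 1.310345.

So E[X^2] = 47.172414.


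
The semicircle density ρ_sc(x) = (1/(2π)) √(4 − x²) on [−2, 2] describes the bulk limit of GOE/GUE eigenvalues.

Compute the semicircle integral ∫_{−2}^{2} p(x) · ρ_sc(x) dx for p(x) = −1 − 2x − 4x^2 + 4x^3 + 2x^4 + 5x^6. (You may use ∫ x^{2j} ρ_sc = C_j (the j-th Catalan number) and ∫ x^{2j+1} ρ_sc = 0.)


Write p(x) = Σ a_i x^i, split into monomials and integrate each against ρ_sc separately.
Using ∫ x^{2j} ρ_sc = C_j = (1/(j+1)) C(2j, j) (Catalan numbers) and ∫ x^{2j+1} ρ_sc = 0 (odd monomials vanish by symmetry):
  i = 0 (even): a_0 · C_{0} = -1 · 1 = -1
  i = 1 (odd): ∫ x^1 ρ_sc = 0 (vanishes)
  i = 2 (even): a_2 · C_{1} = -4 · 1 = -4
  i = 3 (odd): ∫ x^3 ρ_sc = 0 (vanishes)
  i = 4 (even): a_4 · C_{2} = 2 · 2 = 4
  i = 6 (even): a_6 · C_{3} = 5 · 5 = 25

Summing the contributions: ∫_{−2}^{2} p(x) ρ_sc(x) dx = (-1) + (-4) + 4 + 25 = 24.


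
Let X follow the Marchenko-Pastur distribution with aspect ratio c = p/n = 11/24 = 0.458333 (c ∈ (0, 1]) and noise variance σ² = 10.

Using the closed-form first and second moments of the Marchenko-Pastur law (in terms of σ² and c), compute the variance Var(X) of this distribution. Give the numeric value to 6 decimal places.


Recall the MP moments m_1 = E[X] = σ² and m_2 = E[X²] = σ⁴ (1 + c).
m_1 = E[X] = σ² = 10, so m_1² = 100.
m_2 = E[X²] = σ⁴ (1 + c) = 100 · (1 + 0.458333) = 100 · 1.458333 = 145.833333.
(Note m_2 − m_1² simplifies to c · σ⁴ = 0.458333 · 100.)

Var(X) = m_2 − m_1² = 145.833333 − 100 = 45.833333.


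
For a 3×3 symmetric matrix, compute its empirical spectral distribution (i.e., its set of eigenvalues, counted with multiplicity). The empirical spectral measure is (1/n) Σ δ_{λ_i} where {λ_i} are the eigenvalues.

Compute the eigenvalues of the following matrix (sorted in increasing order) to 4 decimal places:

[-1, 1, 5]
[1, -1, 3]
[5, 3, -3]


Since M is real symmetric, all three eigenvalues are real; they are the roots of det(λI − M) = λ³ − (tr M) λ² + s λ − det M, where s is the sum of the principal 2×2 minors.
tr M = -1 + (-1) + (-3) = -5.
s = ((-1)·(-1) − 1²) + ((-1)·(-3) − 5²) + ((-1)·(-3) − 3²) = 0 + (-22) + (-6) = -28.
det M (expand along row 1) = (-1)·(-6) − 1·(-18) + 5·8 = 64.
Characteristic polynomial: λ³ + 5λ² − 28λ − 64 = 0.
Substitute λ = y + (tr M)/3 = y − 1.666667 to remove the quadratic term: y³ + p·y + q = 0 with p = s − (tr M)²/3 = -36.333333 and q = −2(tr M)³/27 + (tr M)·s/3 − det M = -8.074074.
Three real roots ⇒ use the trigonometric (Viète) form: r = 2√(−p/3) = 6.960204, φ = arccos(3q/(p·r)) = arccos(0.095783) = 1.474867 rad.
y_k = r·cos(φ/3 − 2πk/3) for k = 0, 1, 2 gives y = 6.135895, -0.222525, -5.913370.
λ_k = y_k − 1.666667 gives λ = 4.4692, -1.8892, -7.5800 (check: the sum is -5.0000 = tr M).

Eigenvalues sorted in increasing order: [-7.5800, -1.8892, 4.4692].


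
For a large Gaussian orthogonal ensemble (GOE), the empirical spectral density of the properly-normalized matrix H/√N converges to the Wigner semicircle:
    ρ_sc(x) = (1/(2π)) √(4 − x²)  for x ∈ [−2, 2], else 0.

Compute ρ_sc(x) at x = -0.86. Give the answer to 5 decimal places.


ρ_sc(x) = (1/(2π)) √(4 − x²). With x = -0.86:
  4 − x² = 4 − (-0.86)² = 4 − 0.739600 = 3.260400.
  √(4 − x²) = 1.805658.
  1/(2π) = 0.159155.
  ρ_sc(-0.86) = 0.159155 · 1.805658 = 0.287379.

Rounded to 5 decimal places: ρ_sc(-0.86) ≈ 0.28738.


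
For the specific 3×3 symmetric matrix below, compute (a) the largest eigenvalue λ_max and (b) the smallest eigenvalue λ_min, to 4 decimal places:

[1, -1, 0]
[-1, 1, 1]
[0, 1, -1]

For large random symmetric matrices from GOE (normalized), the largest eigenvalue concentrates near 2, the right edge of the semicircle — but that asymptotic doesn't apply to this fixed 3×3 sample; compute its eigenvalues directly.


Since M is real symmetric, all three eigenvalues are real; they are the roots of det(λI − M) = λ³ − (tr M) λ² + s λ − det M, where s is the sum of the principal 2×2 minors.
tr M = 1 + 1 + (-1) = 1.
s = (1·1 − (-1)²) + (1·(-1) − 0²) + (1·(-1) − 1²) = 0 + (-1) + (-2) = -3.
det M (expand along row 1) = 1·(-2) − (-1)·1 + 0·(-1) = -1.
Characteristic polynomial: λ³ − λ² − 3λ + 1 = 0.
Substitute λ = y + (tr M)/3 = y + 0.333333 to remove the quadratic term: y³ + p·y + q = 0 with p = s − (tr M)²/3 = -3.333333 and q = −2(tr M)³/27 + (tr M)·s/3 − det M = -0.074074.
Three real roots ⇒ use the trigonometric (Viète) form: r = 2√(−p/3) = 2.108185, φ = arccos(3q/(p·r)) = arccos(0.031623) = 1.539168 rad.
y_k = r·cos(φ/3 − 2πk/3) for k = 0, 1, 2 gives y = 1.836753, -0.022226, -1.814528.
λ_k = y_k + 0.333333 gives λ = 2.1701, 0.3111, -1.4812 (check: the sum is 1.0000 = tr M).

Hence λ_max = 2.1701 and λ_min = -1.4812.


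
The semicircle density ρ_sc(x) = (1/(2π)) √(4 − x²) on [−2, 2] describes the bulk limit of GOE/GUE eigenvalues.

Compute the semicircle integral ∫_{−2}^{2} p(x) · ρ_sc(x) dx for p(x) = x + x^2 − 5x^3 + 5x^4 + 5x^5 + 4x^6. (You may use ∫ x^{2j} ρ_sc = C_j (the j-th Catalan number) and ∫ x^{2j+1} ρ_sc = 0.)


Write p(x) = Σ a_i x^i, split into monomials and integrate each against ρ_sc separately.
Using ∫ x^{2j} ρ_sc = C_j = (1/(j+1)) C(2j, j) (Catalan numbers) and ∫ x^{2j+1} ρ_sc = 0 (odd monomials vanish by symmetry):
  i = 1 (odd): ∫ x^1 ρ_sc = 0 (vanishes)
  i = 2 (even): a_2 · C_{1} = 1 · 1 = 1
  i = 3 (odd): ∫ x^3 ρ_sc = 0 (vanishes)
  i = 4 (even): a_4 · C_{2} = 5 · 2 = 10
  i = 5 (odd): ∫ x^5 ρ_sc = 0 (vanishes)
  i = 6 (even): a_6 · C_{3} = 4 · 5 = 20

Summing the contributions: ∫_{−2}^{2} p(x) ρ_sc(x) dx = 1 + 10 + 20 = 31.


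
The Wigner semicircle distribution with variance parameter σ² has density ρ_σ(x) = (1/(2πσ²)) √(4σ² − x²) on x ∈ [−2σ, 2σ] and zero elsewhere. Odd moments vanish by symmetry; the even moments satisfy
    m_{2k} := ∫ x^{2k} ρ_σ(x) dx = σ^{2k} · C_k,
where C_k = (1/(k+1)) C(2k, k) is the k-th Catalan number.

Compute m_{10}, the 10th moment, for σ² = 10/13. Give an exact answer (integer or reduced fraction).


By the scaled semicircle moment identity, m_{2k} = σ^{2k} · C_k with k = 5.
C_5 = (1/(k+1)) · C(2k, k) = (1/6) · C(10, 5) = (1/6) · 252 = 42.
σ^{2k} = (σ²)^k = (10/13)^5 = 100000/371293.

Therefore m_{10} = σ^{10} · C_5 = (100000/371293) · 42 = 4200000/371293.


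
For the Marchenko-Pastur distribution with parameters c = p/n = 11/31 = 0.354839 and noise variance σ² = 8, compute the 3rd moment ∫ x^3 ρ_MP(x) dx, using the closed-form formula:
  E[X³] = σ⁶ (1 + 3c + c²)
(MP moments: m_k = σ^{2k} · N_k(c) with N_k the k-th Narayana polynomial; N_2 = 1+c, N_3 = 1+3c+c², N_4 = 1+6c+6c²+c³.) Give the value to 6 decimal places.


E[X³] = σ⁶ (1 + 3c + c²) (third MP moment). With σ² = 8 (so σ⁶ = 512) and c = 11/31 = 0.354839: E[X³] = 512 · (1 + 3·0.354839 + (0.354839)²) = 512 · 2.190427.

So E[X^3] = 1121.498439.


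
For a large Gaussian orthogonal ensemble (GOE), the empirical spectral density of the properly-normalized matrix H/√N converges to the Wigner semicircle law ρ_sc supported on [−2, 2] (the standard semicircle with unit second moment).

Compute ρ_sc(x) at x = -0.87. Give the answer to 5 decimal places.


ρ_sc(x) = (1/(2π)) √(4 − x²). With x = -0.87:
  4 − x² = 4 − (-0.87)² = 4 − 0.756900 = 3.243100.
  √(4 − x²) = 1.800861.
  1/(2π) = 0.159155.
  ρ_sc(-0.87) = 0.159155 · 1.800861 = 0.286616.

Rounded to 5 decimal places: ρ_sc(-0.87) ≈ 0.28662.


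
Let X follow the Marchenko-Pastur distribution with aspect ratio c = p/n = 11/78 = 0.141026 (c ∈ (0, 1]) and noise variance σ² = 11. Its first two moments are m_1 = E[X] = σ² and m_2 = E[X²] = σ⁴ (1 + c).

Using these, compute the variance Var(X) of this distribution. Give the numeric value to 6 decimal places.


m_1 = E[X] = σ² = 11, so m_1² = 121.
m_2 = E[X²] = σ⁴ (1 + c) = 121 · (1 + 0.141026) = 121 · 1.141026 = 138.064103.
(Note m_2 − m_1² simplifies to c · σ⁴ = 0.141026 · 121.)

Var(X) = m_2 − m_1² = 138.064103 − 121 = 17.064103.


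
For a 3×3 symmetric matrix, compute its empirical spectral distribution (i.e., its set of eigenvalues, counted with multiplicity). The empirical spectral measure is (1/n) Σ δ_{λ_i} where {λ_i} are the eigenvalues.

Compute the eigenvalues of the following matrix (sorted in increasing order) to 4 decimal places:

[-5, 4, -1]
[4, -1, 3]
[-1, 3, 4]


Since M is real symmetric, all three eigenvalues are real; they are the roots of det(λI − M) = λ³ − (tr M) λ² + s λ − det M, where s is the sum of the principal 2×2 minors.
tr M = -5 + (-1) + 4 = -2.
s = ((-5)·(-1) − 4²) + ((-5)·4 − (-1)²) + ((-1)·4 − 3²) = -11 + (-21) + (-13) = -45.
det M (expand along row 1) = (-5)·(-13) − 4·19 + (-1)·11 = -22.
Characteristic polynomial: λ³ + 2λ² − 45λ + 22 = 0.
Substitute λ = y + (tr M)/3 = y − 0.666667 to remove the quadratic term: y³ + p·y + q = 0 with p = s − (tr M)²/3 = -46.333333 and q = −2(tr M)³/27 + (tr M)·s/3 − det M = 52.592593.
Three real roots ⇒ use the trigonometric (Viète) form: r = 2√(−p/3) = 7.859884, φ = arccos(3q/(p·r)) = arccos(-0.433248) = 2.018889 rad.
y_k = r·cos(φ/3 − 2πk/3) for k = 0, 1, 2 gives y = 6.146258, 1.169626, -7.315884.
λ_k = y_k − 0.666667 gives λ = 5.4796, 0.5030, -7.9826 (check: the sum is -2.0000 = tr M).

Eigenvalues sorted in increasing order: [-7.9826, 0.5030, 5.4796].


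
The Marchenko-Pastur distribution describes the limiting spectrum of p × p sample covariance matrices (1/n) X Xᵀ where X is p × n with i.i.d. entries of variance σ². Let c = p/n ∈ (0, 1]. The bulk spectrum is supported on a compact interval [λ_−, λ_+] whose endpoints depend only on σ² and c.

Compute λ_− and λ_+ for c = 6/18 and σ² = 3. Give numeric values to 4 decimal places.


c = 6/18 = 0.333333; √c = 0.577350.
λ_− = σ² (1 − √c)² = 3 · (1 − 0.577350)² = 3 · (0.422650)² = 0.535898.
λ_+ = σ² (1 + √c)² = 3 · (1 + 0.577350)² = 3 · (1.577350)² = 7.464102.

Rounded to 4 decimal places: λ_− ≈ 0.5359, λ_+ ≈ 7.4641.
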